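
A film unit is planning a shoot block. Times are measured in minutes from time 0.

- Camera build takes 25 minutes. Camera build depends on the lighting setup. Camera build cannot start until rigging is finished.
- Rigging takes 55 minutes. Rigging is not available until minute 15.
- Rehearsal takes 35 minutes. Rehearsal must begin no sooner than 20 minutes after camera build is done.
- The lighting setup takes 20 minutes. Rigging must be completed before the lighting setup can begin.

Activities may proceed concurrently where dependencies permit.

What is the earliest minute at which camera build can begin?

90

After its own release at minute 15, rigging can start at minute 15 and finishes at minute 70.
After rigging (finishes minute 70), the lighting setup can start at minute 70 and finishes at minute 90.
Camera build waits on the lighting setup (finishes minute 90); rigging (finishes minute 70). The latest of these is minute 90, which is the earliest camera build can start.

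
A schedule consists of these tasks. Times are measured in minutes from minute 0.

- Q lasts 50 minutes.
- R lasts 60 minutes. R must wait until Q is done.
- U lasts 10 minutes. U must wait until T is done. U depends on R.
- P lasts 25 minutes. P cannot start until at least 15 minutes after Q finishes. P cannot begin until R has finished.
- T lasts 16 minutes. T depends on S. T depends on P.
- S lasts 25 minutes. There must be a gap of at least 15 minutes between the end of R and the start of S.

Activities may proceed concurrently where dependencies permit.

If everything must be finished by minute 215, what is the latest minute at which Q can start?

To finish by minute 215, U (duration 10) must start no later than minute 205.
T must finish before U (must start by minute 205). With a 16-minute duration, T must start by 205 − 16 = minute 189.
P must finish before T (must start by minute 189). With a 25-minute duration, P must start by 189 − 25 = minute 164.
S has to be done before T (must start by minute 189). That means finishing by minute 189, i.e. starting by 189 − 25 = minute 164.
For R: P (must start by minute 164); S (must start by minute 164, minus 15-minute gap → minute 149); U (must start by minute 205). The most restrictive is minute 149; with a 60-minute duration, R must start by minute 89.
Q has several dependents: P (must start by minute 164, minus 15-minute gap → minute 149); R (must start by minute 89). The earliest of those limits is minute 89, so Q must start by 89 − 50 = minute 39.

39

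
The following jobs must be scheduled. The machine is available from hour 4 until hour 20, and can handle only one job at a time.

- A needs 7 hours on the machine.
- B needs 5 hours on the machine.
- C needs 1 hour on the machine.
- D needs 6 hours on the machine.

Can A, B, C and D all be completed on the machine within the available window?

No

The machine window is 20 − 4 = 16 hours.
Running back to back, the jobs need 7 + 5 + 1 + 6 = 19 hours on the machine.
Since 19 > 16, they cannot all fit.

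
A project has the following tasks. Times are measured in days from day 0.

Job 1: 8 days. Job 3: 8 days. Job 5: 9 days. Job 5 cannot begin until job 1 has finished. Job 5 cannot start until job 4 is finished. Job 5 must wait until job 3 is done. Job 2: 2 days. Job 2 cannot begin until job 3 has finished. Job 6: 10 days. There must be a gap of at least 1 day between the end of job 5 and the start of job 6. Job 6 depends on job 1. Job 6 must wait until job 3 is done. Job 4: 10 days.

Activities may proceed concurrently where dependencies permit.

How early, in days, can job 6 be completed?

30

Job 4 can start immediately at day 0; it finishes at day 10.
Nothing blocks job 3, so it runs from day 0 to day 8.
Job 1 has no prerequisites, so it starts at day 0 and finishes at day 8.
For job 5: job 1 (finishes day 8); job 4 (finishes day 10); job 3 (finishes day 8). Taking the maximum gives a start of day 10, and it finishes at 10 + 9 = day 19.
Job 6 needs all of job 5 (finishes day 19, plus 1-day gap → day 20); job 1 (finishes day 8); job 3 (finishes day 8). That puts its earliest start at day 20; it finishes at 20 + 10 = day 30.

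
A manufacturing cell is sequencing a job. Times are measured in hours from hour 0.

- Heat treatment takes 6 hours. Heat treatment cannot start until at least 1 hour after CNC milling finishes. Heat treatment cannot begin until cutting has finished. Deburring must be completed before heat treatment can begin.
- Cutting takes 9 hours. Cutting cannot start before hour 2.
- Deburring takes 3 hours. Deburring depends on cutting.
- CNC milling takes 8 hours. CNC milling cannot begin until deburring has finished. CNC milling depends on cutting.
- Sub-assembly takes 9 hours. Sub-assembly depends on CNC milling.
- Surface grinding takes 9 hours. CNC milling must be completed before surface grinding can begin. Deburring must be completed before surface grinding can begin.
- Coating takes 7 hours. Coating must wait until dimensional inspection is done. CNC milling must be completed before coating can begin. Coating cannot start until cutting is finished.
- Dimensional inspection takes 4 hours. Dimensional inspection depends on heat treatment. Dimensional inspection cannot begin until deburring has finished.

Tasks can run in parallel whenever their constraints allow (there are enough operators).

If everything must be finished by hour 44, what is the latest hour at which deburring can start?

Coating must finish by hour 44; it takes 7 hours, so it must start by 44 − 7 = hour 37.
Dimensional inspection must finish before coating (must start by hour 37). With a 4-hour duration, dimensional inspection must start by 37 − 4 = hour 33.
Heat treatment feeds into dimensional inspection (must start by hour 33); so heat treatment must finish by hour 33 and therefore start by hour 27.
Surface grinding has no dependents, so it just needs to finish by hour 44. Starting by 44 − 9 = hour 35 achieves that.
Sub-assembly must finish by hour 44; it takes 9 hours, so it must start by 44 − 9 = hour 35.
CNC milling must finish in time for heat treatment (must start by hour 27, minus 1-hour gap → hour 26); surface grinding (must start by hour 35); coating (must start by hour 37); sub-assembly (must start by hour 35). The tightest is hour 26, so CNC milling must start by 26 − 8 = hour 18.
For deburring: CNC milling (must start by hour 18); heat treatment (must start by hour 27); surface grinding (must start by hour 35); dimensional inspection (must start by hour 33). The most restrictive is hour 18; with a 3-hour duration, deburring must start by hour 15.

15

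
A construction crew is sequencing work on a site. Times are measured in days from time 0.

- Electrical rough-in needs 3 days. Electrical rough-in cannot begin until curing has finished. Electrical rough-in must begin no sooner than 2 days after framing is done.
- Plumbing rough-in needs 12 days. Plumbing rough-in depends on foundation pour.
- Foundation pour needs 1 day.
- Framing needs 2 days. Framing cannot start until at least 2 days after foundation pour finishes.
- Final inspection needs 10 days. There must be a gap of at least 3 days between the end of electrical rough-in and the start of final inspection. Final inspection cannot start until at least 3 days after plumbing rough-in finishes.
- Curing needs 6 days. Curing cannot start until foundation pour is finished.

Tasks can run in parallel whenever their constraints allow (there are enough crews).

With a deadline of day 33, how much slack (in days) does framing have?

Foundation pour has no prerequisites, so it starts at day 0 and finishes at day 1.
After foundation pour (finishes day 1, plus 2-day gap → day 3), framing can start at day 3 and finishes at day 5.

Working backward from the deadline:
Nothing follows final inspection; the deadline of day 33 is its only limit. It must start by 33 − 10 = day 23.
Electrical rough-in must finish before final inspection (must start by day 23, minus 3-day gap → day 20). With a 3-day duration, electrical rough-in must start by 20 − 3 = day 17.
Since electrical rough-in (must start by day 17, minus 2-day gap → day 15) depends on it, framing must finish by day 15. Backing off its 2-day duration gives a latest start of day 13.
So framing can start as early as day 3 and as late as day 13, giving 13 − 3 = 10 days of slack.

10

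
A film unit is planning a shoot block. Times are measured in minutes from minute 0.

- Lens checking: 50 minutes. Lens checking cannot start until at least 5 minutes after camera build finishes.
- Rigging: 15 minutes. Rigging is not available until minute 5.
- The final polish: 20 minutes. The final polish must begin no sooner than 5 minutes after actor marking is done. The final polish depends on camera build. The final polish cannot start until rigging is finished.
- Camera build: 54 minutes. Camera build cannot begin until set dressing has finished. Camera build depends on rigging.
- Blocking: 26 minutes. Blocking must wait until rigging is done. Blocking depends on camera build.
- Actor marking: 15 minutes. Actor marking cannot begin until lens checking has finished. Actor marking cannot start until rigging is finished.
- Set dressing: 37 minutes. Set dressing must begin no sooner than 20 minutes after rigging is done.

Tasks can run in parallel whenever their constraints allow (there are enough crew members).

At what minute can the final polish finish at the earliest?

Rigging waits on its own release at minute 5, so it starts at minute 5 and finishes at 5 + 15 = minute 20.
Set dressing cannot begin until rigging (finishes minute 20, plus 20-minute gap → minute 40). It runs from minute 40 to 40 + 37 = minute 77.
Camera build has to wait for set dressing (finishes minute 77); rigging (finishes minute 20). The latest of these is minute 77, so camera build runs minute 77 to 77 + 54 = minute 131.
After camera build (finishes minute 131, plus 5-minute gap → minute 136), lens checking can start at minute 136 and finishes at minute 186.
Actor marking cannot start until lens checking (finishes minute 186); rigging (finishes minute 20). The controlling bound is minute 186, so actor marking finishes at 186 + 15 = minute 201.
The final polish has to wait for actor marking (finishes minute 201, plus 5-minute gap → minute 206); camera build (finishes minute 131); rigging (finishes minute 20). The latest of these is minute 206, so the final polish runs minute 206 to 206 + 20 = minute 226.

226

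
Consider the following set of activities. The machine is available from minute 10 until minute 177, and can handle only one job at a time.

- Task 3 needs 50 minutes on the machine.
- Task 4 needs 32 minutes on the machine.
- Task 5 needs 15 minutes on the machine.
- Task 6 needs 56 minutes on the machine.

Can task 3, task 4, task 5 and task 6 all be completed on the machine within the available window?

Yes

The machine window is 177 − 10 = 167 minutes.
Running back to back, the jobs need 50 + 32 + 15 + 56 = 153 minutes on the machine.
Since 153 ≤ 167, they fit within the window.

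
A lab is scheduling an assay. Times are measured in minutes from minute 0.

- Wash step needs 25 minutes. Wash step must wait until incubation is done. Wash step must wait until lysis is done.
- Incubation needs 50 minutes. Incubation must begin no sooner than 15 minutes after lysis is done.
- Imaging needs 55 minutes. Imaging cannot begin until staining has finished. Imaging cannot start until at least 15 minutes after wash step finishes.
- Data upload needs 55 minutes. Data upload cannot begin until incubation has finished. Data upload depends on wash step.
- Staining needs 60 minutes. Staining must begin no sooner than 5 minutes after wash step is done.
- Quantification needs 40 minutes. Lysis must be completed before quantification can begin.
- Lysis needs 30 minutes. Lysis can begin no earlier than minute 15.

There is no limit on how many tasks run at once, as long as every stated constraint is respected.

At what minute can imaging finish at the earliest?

255

Lysis waits on its own release at minute 15, so it starts at minute 15 and finishes at 15 + 30 = minute 45.
After lysis (finishes minute 45, plus 15-minute gap → minute 60), incubation can start at minute 60 and finishes at minute 110.
Wash step needs all of incubation (finishes minute 110); lysis (finishes minute 45). That puts its earliest start at minute 110; it finishes at 110 + 25 = minute 135.
Staining waits on wash step (finishes minute 135, plus 5-minute gap → minute 140), so it starts at minute 140 and finishes at 140 + 60 = minute 200.
Imaging needs all of staining (finishes minute 200); wash step (finishes minute 135, plus 15-minute gap → minute 150). That puts its earliest start at minute 200; it finishes at 200 + 55 = minute 255.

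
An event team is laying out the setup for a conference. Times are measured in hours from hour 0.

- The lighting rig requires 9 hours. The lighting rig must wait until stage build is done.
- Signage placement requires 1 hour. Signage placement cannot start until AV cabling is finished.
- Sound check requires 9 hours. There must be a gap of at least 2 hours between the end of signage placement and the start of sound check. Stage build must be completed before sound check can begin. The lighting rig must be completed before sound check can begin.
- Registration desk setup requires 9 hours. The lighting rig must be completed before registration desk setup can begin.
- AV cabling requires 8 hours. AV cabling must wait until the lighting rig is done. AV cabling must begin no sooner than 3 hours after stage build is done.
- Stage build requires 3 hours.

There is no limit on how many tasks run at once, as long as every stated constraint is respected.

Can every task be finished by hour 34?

Yes

Stage build has no prerequisites, so it starts at hour 0 and finishes at hour 3.
After stage build (finishes hour 3), the lighting rig can start at hour 3 and finishes at hour 12.
Registration desk setup cannot begin until the lighting rig (finishes hour 12). It runs from hour 12 to 12 + 9 = hour 21.
AV cabling has to wait for the lighting rig (finishes hour 12); stage build (finishes hour 3, plus 3-hour gap → hour 6). The latest of these is hour 12, so AV cabling runs hour 12 to 12 + 8 = hour 20.
Signage placement waits on AV cabling (finishes hour 20), so it starts at hour 20 and finishes at 20 + 1 = hour 21.
For sound check: signage placement (finishes hour 21, plus 2-hour gap → hour 23); stage build (finishes hour 3); the lighting rig (finishes hour 12). Taking the maximum gives a start of hour 23, and it finishes at 23 + 9 = hour 32.
Every task is finished by hour 32, which is no later than the deadline of 34, so the schedule is feasible.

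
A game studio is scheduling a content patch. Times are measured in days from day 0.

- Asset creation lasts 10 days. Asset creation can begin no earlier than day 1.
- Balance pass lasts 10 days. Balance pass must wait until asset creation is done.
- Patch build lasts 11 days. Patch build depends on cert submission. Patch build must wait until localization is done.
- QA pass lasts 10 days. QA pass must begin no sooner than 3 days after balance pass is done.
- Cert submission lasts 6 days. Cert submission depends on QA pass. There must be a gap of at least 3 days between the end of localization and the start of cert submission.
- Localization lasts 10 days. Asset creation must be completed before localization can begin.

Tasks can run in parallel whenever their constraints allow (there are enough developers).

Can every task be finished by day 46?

No

After its own release at day 1, asset creation can start at day 1 and finishes at day 11.
Localization waits on asset creation (finishes day 11), so it starts at day 11 and finishes at 11 + 10 = day 21.
After asset creation (finishes day 11), balance pass can start at day 11 and finishes at day 21.
After balance pass (finishes day 21, plus 3-day gap → day 24), QA pass can start at day 24 and finishes at day 34.
Cert submission has to wait for QA pass (finishes day 34); localization (finishes day 21, plus 3-day gap → day 24). The latest of these is day 34, so cert submission runs day 34 to 34 + 6 = day 40.
Patch build needs all of cert submission (finishes day 40); localization (finishes day 21). That puts its earliest start at day 40; it finishes at 40 + 11 = day 51.
The earliest everything can be done is day 51, which is after the deadline of 46, so it is not possible.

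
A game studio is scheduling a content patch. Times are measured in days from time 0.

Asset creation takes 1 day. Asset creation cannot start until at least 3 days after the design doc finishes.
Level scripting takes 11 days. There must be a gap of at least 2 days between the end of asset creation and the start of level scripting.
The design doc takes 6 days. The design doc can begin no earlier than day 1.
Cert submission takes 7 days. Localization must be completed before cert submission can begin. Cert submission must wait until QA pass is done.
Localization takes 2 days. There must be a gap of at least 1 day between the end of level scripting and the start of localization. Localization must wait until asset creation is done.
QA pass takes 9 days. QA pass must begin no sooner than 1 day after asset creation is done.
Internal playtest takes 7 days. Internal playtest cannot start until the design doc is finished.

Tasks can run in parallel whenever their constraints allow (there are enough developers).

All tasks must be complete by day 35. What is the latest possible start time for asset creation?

Cert submission must finish by day 35; it takes 7 days, so it must start by 35 − 7 = day 28.
Localization has to be done before cert submission (must start by day 28). That means finishing by day 28, i.e. starting by 28 − 2 = day 26.
Since localization (must start by day 26, minus 1-day gap → day 25) depends on it, level scripting must finish by day 25. Backing off its 11-day duration gives a latest start of day 14.
QA pass must finish before cert submission (must start by day 28). With a 9-day duration, QA pass must start by 28 − 9 = day 19.
Asset creation has several dependents: level scripting (must start by day 14, minus 2-day gap → day 12); localization (must start by day 26); QA pass (must start by day 19, minus 1-day gap → day 18). The earliest of those limits is day 12, so asset creation must start by 12 − 1 = day 11.

11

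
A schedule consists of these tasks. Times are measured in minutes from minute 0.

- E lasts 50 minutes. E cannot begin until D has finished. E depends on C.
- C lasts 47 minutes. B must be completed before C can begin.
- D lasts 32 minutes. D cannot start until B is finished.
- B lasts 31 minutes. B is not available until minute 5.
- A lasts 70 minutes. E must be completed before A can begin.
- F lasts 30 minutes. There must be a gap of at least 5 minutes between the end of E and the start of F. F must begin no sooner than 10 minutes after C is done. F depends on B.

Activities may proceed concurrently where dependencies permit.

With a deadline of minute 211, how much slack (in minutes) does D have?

B waits on its own release at minute 5, so it starts at minute 5 and finishes at 5 + 31 = minute 36.
After B (finishes minute 36), D can start at minute 36 and finishes at minute 68.

Working backward from the deadline:
To finish by minute 211, A (duration 70) must start no later than minute 141.
Nothing follows F; the deadline of minute 211 is its only limit. It must start by 211 − 30 = minute 181.
E has several dependents: A (must start by minute 141); F (must start by minute 181, minus 5-minute gap → minute 176). The earliest of those limits is minute 141, so E must start by 141 − 50 = minute 91.
Since E (must start by minute 91) depends on it, D must finish by minute 91. Backing off its 32-minute duration gives a latest start of minute 59.
So D can start as early as minute 36 and as late as minute 59, giving 59 − 36 = 23 minutes of slack.

23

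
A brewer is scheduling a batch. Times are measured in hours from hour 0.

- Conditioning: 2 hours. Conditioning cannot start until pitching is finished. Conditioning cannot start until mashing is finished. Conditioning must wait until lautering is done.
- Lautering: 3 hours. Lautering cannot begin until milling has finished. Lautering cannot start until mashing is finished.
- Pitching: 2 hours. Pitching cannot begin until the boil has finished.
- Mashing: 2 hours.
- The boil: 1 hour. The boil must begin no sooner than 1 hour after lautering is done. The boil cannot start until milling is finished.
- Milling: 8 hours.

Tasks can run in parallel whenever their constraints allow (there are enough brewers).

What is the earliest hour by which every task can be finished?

Nothing blocks mashing, so it runs from hour 0 to hour 2.
Milling can start immediately at hour 0; it finishes at hour 8.
Lautering needs all of milling (finishes hour 8); mashing (finishes hour 2). That puts its earliest start at hour 8; it finishes at 8 + 3 = hour 11.
For the boil: lautering (finishes hour 11, plus 1-hour gap → hour 12); milling (finishes hour 8). Taking the maximum gives a start of hour 12, and it finishes at 12 + 1 = hour 13.
Pitching waits on the boil (finishes hour 13), so it starts at hour 13 and finishes at 13 + 2 = hour 15.
For conditioning: pitching (finishes hour 15); mashing (finishes hour 2); lautering (finishes hour 11). Taking the maximum gives a start of hour 15, and it finishes at 15 + 2 = hour 17.
All tasks are finished once the last one completes. Finish times: Milling at 8, Mashing at 2, Lautering at 11, The boil at 13, Pitching at 15, Conditioning at 17. The latest is hour 17.

17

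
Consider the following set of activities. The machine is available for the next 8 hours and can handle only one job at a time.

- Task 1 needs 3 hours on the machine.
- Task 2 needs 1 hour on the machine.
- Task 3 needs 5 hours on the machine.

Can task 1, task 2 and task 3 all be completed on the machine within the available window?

Running back to back, the jobs need 3 + 1 + 5 = 9 hours on the machine.
Since 9 > 8, they cannot all fit.

No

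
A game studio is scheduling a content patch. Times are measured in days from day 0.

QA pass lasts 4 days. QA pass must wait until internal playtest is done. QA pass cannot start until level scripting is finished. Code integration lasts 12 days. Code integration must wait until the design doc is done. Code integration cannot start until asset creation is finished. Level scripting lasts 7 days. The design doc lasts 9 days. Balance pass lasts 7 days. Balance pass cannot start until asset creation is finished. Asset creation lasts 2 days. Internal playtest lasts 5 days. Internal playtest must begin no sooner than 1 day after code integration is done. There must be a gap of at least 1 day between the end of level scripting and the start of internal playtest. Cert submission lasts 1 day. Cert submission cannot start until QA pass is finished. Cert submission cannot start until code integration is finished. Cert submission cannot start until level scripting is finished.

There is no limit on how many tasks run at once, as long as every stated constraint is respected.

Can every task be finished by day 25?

Level scripting can start immediately at day 0; it finishes at day 7.
Asset creation can start immediately at day 0; it finishes at day 2.
After asset creation (finishes day 2), balance pass can start at day 2 and finishes at day 9.
The design doc has no prerequisites, so it starts at day 0 and finishes at day 9.
Code integration cannot start until the design doc (finishes day 9); asset creation (finishes day 2). The controlling bound is day 9, so code integration finishes at 9 + 12 = day 21.
Internal playtest has to wait for code integration (finishes day 21, plus 1-day gap → day 22); level scripting (finishes day 7, plus 1-day gap → day 8). The latest of these is day 22, so internal playtest runs day 22 to 22 + 5 = day 27.
QA pass cannot start until internal playtest (finishes day 27); level scripting (finishes day 7). The controlling bound is day 27, so QA pass finishes at 27 + 4 = day 31.
Cert submission needs all of QA pass (finishes day 31); code integration (finishes day 21); level scripting (finishes day 7). That puts its earliest start at day 31; it finishes at 31 + 1 = day 32.
The earliest everything can be done is day 32, which is after the deadline of 25, so it is not possible.

No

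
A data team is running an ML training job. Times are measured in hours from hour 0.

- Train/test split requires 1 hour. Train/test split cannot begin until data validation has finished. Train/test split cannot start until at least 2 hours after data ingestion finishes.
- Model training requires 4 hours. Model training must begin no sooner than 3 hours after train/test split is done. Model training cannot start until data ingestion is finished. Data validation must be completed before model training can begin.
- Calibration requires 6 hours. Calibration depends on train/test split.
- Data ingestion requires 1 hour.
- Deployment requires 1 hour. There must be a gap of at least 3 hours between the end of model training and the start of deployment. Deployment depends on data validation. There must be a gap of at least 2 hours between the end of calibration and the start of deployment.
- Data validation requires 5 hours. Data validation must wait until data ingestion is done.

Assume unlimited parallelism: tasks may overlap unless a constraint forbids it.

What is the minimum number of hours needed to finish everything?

Data ingestion has no prerequisites, so it starts at hour 0 and finishes at hour 1.
Data validation cannot begin until data ingestion (finishes hour 1). It runs from hour 1 to 1 + 5 = hour 6.
Train/test split needs all of data validation (finishes hour 6); data ingestion (finishes hour 1, plus 2-hour gap → hour 3). That puts its earliest start at hour 6; it finishes at 6 + 1 = hour 7.
After train/test split (finishes hour 7), calibration can start at hour 7 and finishes at hour 13.
Model training has to wait for train/test split (finishes hour 7, plus 3-hour gap → hour 10); data ingestion (finishes hour 1); data validation (finishes hour 6). The latest of these is hour 10, so model training runs hour 10 to 10 + 4 = hour 14.
Deployment needs all of model training (finishes hour 14, plus 3-hour gap → hour 17); data validation (finishes hour 6); calibration (finishes hour 13, plus 2-hour gap → hour 15). That puts its earliest start at hour 17; it finishes at 17 + 1 = hour 18.
All tasks are finished once the last one completes. Finish times: Data ingestion at 1, Data validation at 6, Train/test split at 7, Model training at 14, Calibration at 13, Deployment at 18. The latest is hour 18.

18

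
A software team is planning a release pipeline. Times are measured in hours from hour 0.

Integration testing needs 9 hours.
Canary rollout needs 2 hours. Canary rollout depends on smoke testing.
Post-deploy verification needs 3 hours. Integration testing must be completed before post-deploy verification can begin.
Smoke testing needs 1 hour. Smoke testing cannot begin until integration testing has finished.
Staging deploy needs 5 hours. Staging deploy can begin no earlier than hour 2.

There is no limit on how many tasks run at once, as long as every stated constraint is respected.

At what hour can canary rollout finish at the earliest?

12

Integration testing can start immediately at hour 0; it finishes at hour 9.
After integration testing (finishes hour 9), smoke testing can start at hour 9 and finishes at hour 10.
Canary rollout cannot begin until smoke testing (finishes hour 10). It runs from hour 10 to 10 + 2 = hour 12.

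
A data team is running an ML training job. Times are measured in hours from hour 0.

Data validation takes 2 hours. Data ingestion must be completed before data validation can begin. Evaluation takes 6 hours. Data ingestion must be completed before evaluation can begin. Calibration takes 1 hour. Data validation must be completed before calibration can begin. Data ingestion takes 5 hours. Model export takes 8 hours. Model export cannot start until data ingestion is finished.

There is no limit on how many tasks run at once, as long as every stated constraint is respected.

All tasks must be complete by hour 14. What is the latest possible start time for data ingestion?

1

To finish by hour 14, calibration (duration 1) must start no later than hour 13.
Data validation has to be done before calibration (must start by hour 13). That means finishing by hour 13, i.e. starting by 13 − 2 = hour 11.
Evaluation must finish by hour 14; it takes 6 hours, so it must start by 14 − 6 = hour 8.
Nothing follows model export; the deadline of hour 14 is its only limit. It must start by 14 − 8 = hour 6.
Data ingestion has several dependents: data validation (must start by hour 11); evaluation (must start by hour 8); model export (must start by hour 6). The earliest of those limits is hour 6, so data ingestion must start by 6 − 5 = hour 1.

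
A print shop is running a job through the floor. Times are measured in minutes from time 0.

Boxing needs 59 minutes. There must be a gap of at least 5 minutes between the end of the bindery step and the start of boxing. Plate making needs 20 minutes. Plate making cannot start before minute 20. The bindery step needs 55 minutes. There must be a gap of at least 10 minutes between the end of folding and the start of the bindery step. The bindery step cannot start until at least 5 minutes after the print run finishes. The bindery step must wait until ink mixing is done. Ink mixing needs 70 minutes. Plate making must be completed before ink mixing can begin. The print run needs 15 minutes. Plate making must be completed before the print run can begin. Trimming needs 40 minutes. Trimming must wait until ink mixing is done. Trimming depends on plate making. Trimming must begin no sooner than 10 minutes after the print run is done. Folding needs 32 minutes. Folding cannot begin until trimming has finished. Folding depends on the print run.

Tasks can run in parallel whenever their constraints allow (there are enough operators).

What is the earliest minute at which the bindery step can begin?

Plate making waits on its own release at minute 20, so it starts at minute 20 and finishes at 20 + 20 = minute 40.
After plate making (finishes minute 40), the print run can start at minute 40 and finishes at minute 55.
Ink mixing waits on plate making (finishes minute 40), so it starts at minute 40 and finishes at 40 + 70 = minute 110.
Trimming cannot start until ink mixing (finishes minute 110); plate making (finishes minute 40); the print run (finishes minute 55, plus 10-minute gap → minute 65). The controlling bound is minute 110, so trimming finishes at 110 + 40 = minute 150.
For folding: trimming (finishes minute 150); the print run (finishes minute 55). Taking the maximum gives a start of minute 150, and it finishes at 150 + 32 = minute 182.
The bindery step waits on folding (finishes minute 182, plus 10-minute gap → minute 192); the print run (finishes minute 55, plus 5-minute gap → minute 60); ink mixing (finishes minute 110). The latest of these is minute 192, which is the earliest the bindery step can start.

192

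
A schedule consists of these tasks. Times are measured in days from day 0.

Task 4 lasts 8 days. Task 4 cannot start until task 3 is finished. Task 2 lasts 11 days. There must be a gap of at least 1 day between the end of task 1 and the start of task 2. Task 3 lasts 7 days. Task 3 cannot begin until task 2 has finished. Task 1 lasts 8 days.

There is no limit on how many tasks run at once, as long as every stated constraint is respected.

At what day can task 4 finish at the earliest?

35

Nothing blocks task 1, so it runs from day 0 to day 8.
Task 2 waits on task 1 (finishes day 8, plus 1-day gap → day 9), so it starts at day 9 and finishes at 9 + 11 = day 20.
Task 3 waits on task 2 (finishes day 20), so it starts at day 20 and finishes at 20 + 7 = day 27.
After task 3 (finishes day 27), task 4 can start at day 27 and finishes at day 35.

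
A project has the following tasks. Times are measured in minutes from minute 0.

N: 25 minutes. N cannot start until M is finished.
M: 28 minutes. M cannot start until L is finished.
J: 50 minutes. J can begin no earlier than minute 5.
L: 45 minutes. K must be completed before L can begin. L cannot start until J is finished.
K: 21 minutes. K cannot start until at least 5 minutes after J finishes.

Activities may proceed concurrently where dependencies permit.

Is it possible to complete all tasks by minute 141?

J cannot begin until its own release at minute 5. It runs from minute 5 to 5 + 50 = minute 55.
After J (finishes minute 55, plus 5-minute gap → minute 60), K can start at minute 60 and finishes at minute 81.
L needs all of K (finishes minute 81); J (finishes minute 55). That puts its earliest start at minute 81; it finishes at 81 + 45 = minute 126.
After L (finishes minute 126), M can start at minute 126 and finishes at minute 154.
After M (finishes minute 154), N can start at minute 154 and finishes at minute 179.
The earliest everything can be done is minute 179, which is after the deadline of 141, so it is not possible.

No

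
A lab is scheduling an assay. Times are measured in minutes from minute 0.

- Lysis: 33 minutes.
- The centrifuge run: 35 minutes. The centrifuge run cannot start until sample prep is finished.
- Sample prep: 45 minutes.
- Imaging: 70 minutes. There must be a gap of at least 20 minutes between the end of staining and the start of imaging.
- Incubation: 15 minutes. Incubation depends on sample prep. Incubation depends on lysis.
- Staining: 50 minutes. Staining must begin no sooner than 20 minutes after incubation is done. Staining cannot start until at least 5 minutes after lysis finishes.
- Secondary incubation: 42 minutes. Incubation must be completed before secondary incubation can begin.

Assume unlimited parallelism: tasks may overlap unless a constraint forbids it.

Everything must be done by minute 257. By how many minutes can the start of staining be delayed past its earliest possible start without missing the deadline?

Lysis has no prerequisites, so it starts at minute 0 and finishes at minute 33.
Sample prep has no prerequisites, so it starts at minute 0 and finishes at minute 45.
Incubation has to wait for sample prep (finishes minute 45); lysis (finishes minute 33). The latest of these is minute 45, so incubation runs minute 45 to 45 + 15 = minute 60.
Staining cannot start until incubation (finishes minute 60, plus 20-minute gap → minute 80); lysis (finishes minute 33, plus 5-minute gap → minute 38). The controlling bound is minute 80, so staining finishes at 80 + 50 = minute 130.

Working backward from the deadline:
To finish by minute 257, imaging (duration 70) must start no later than minute 187.
Staining has to be done before imaging (must start by minute 187, minus 20-minute gap → minute 167). That means finishing by minute 167, i.e. starting by 167 − 50 = minute 117.
So staining can start as early as minute 80 and as late as minute 117, giving 117 − 80 = 37 minutes of slack.

37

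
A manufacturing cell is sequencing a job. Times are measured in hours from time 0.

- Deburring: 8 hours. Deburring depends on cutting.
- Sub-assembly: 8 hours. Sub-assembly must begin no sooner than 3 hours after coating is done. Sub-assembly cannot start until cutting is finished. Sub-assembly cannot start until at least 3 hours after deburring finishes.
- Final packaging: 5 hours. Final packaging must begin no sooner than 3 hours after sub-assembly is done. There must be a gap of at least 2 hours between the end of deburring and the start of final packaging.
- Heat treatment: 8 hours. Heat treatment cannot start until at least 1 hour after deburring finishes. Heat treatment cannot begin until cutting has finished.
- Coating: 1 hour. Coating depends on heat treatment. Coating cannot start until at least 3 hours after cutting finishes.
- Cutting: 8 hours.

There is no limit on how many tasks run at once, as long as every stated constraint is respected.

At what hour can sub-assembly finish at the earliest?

37

Cutting has no prerequisites, so it starts at hour 0 and finishes at hour 8.
Deburring cannot begin until cutting (finishes hour 8). It runs from hour 8 to 8 + 8 = hour 16.
Heat treatment needs all of deburring (finishes hour 16, plus 1-hour gap → hour 17); cutting (finishes hour 8). That puts its earliest start at hour 17; it finishes at 17 + 8 = hour 25.
Coating cannot start until heat treatment (finishes hour 25); cutting (finishes hour 8, plus 3-hour gap → hour 11). The controlling bound is hour 25, so coating finishes at 25 + 1 = hour 26.
For sub-assembly: coating (finishes hour 26, plus 3-hour gap → hour 29); cutting (finishes hour 8); deburring (finishes hour 16, plus 3-hour gap → hour 19). Taking the maximum gives a start of hour 29, and it finishes at 29 + 8 = hour 37.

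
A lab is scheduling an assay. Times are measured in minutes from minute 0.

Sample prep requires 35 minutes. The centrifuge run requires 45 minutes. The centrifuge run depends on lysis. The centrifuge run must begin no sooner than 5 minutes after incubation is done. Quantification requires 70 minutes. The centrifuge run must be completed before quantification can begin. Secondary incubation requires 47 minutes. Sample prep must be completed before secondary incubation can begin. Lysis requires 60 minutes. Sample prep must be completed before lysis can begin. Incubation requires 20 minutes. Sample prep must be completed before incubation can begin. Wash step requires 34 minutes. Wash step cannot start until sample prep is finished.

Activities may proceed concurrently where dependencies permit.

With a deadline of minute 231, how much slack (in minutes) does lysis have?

21

Nothing blocks sample prep, so it runs from minute 0 to minute 35.
Lysis cannot begin until sample prep (finishes minute 35). It runs from minute 35 to 35 + 60 = minute 95.

Working backward from the deadline:
Nothing follows quantification; the deadline of minute 231 is its only limit. It must start by 231 − 70 = minute 161.
The centrifuge run feeds into quantification (must start by minute 161); so the centrifuge run must finish by minute 161 and therefore start by minute 116.
Lysis feeds into the centrifuge run (must start by minute 116); so lysis must finish by minute 116 and therefore start by minute 56.
So lysis can start as early as minute 35 and as late as minute 56, giving 56 − 35 = 21 minutes of slack.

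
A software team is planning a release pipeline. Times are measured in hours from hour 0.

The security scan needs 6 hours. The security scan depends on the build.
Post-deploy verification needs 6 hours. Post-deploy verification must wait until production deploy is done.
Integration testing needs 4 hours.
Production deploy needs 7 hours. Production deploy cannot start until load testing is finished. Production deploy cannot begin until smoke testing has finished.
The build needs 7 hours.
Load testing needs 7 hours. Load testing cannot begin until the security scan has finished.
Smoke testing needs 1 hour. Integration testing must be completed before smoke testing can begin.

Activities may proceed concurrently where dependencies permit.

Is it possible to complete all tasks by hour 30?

No

Integration testing can start immediately at hour 0; it finishes at hour 4.
After integration testing (finishes hour 4), smoke testing can start at hour 4 and finishes at hour 5.
Nothing blocks the build, so it runs from hour 0 to hour 7.
After the build (finishes hour 7), the security scan can start at hour 7 and finishes at hour 13.
Load testing cannot begin until the security scan (finishes hour 13). It runs from hour 13 to 13 + 7 = hour 20.
Production deploy cannot start until load testing (finishes hour 20); smoke testing (finishes hour 5). The controlling bound is hour 20, so production deploy finishes at 20 + 7 = hour 27.
Post-deploy verification cannot begin until production deploy (finishes hour 27). It runs from hour 27 to 27 + 6 = hour 33.
The earliest everything can be done is hour 33, which is after the deadline of 30, so it is not possible.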